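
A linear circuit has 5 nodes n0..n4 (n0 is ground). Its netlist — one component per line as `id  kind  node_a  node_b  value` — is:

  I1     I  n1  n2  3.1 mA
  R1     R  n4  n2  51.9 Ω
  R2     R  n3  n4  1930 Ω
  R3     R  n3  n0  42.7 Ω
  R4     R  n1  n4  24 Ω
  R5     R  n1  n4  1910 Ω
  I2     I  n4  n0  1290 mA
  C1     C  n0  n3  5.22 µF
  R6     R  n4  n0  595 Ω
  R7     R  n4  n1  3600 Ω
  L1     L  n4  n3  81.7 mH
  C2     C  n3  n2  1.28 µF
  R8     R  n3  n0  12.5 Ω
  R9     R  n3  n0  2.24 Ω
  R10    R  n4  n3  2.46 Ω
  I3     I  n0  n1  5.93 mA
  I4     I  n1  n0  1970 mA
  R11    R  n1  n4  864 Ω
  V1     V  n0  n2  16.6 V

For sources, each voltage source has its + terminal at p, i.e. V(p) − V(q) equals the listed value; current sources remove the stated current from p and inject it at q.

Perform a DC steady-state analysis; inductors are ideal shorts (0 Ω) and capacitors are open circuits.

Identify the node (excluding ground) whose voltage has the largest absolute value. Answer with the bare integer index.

1

Element admittances at DC:
  I1: injects 0.0031 A into n2 (from n1)
  Y(R1) = 0.01927 S between n4,n2
  Y(R2) = 0.0005181 S between n3,n4
  Y(R3) = 0.02342 S between n3,n0
  Y(R4) = 0.04167 S between n1,n4
  Y(R5) = 0.0005236 S between n1,n4
  I2: injects 1.29 A into n0 (from n4)
  Y(C1) = 0.000 S between n0,n3
  Y(R6) = 0.001681 S between n4,n0
  Y(R7) = 0.0002778 S between n4,n1
  L1: short n4↔n3 (DC inductor)
  Y(C2) = 0.000 S between n3,n2
  Y(R8) = 0.08000 S between n3,n0
  Y(R9) = 0.4464 S between n3,n0
  Y(R10) = 0.4065 S between n4,n3
  I3: injects 0.00593 A into n1 (from n0)
  I4: injects 1.97 A into n0 (from n1)
  Y(R11) = 0.001157 S between n1,n4
  V1: constraint V(n0)−V(n2) = 16.6
Assemble and solve the 6×6 MNA system:
  V(n1)=-51.36  V(n2)=-16.60  V(n3)=-6.267  V(n4)=-6.267
  i(L1)=-3.446  i(V1)=-0.2022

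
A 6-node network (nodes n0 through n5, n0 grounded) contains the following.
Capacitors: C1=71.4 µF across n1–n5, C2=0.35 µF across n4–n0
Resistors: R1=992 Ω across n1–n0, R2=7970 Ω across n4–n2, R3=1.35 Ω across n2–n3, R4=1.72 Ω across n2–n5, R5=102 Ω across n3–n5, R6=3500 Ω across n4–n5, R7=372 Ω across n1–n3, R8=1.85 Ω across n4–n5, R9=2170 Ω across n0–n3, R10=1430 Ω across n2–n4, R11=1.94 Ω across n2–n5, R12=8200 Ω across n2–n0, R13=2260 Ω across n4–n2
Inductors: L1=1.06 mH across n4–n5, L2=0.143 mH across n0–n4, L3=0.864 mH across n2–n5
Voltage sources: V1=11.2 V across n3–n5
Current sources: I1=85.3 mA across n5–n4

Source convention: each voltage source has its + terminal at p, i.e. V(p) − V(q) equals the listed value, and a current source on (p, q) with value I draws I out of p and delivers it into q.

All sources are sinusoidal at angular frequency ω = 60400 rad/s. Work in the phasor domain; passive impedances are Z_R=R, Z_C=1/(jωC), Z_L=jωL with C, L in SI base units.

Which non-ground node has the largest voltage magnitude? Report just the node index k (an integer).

MNA unknowns: 5 node voltages V₁..V_5 plus 1 source current (V1)
C1: Y=0.000+4.313j on G[1,5]
R1: Y=0.001008+0.000j on G[1,0]
R2: Y=0.0001255+0.000j on G[4,2]
R3: Y=0.7407+0.000j on G[2,3]
R4: Y=0.5814+0.000j on G[2,5]
L1: Y=0.000-0.01562j on G[4,5]
R5: Y=0.009804+0.000j on G[3,5]
C2: Y=0.000+0.02114j on G[4,0]
L2: Y=0.000-0.1158j on G[0,4]
R6: Y=0.0002857+0.000j on G[4,5]
R7: Y=0.002688+0.000j on G[1,3]
R8: Y=0.5405+0.000j on G[4,5]
R9: Y=0.0004608+0.000j on G[0,3]
R10: Y=0.0006993+0.000j on G[2,4]
R11: Y=0.5155+0.000j on G[2,5]
R12: Y=0.0001220+0.000j on G[2,0]
R13: Y=0.0004425+0.000j on G[4,2]
L3: Y=0.000-0.01916j on G[2,5]
V1: row V3−V5=11.2, i_V1 at 3,5
I1: z[5]−=0.0853, z[4]+=0.0853
solve → V1=-0.1788-0.06941j, V2=4.332-0.01538j, V3=11.02-0.06239j, V4=-0.001063-0.05734j, V5=-0.1788-0.06239j
aux → i_V1=-5.100+0.03483j

3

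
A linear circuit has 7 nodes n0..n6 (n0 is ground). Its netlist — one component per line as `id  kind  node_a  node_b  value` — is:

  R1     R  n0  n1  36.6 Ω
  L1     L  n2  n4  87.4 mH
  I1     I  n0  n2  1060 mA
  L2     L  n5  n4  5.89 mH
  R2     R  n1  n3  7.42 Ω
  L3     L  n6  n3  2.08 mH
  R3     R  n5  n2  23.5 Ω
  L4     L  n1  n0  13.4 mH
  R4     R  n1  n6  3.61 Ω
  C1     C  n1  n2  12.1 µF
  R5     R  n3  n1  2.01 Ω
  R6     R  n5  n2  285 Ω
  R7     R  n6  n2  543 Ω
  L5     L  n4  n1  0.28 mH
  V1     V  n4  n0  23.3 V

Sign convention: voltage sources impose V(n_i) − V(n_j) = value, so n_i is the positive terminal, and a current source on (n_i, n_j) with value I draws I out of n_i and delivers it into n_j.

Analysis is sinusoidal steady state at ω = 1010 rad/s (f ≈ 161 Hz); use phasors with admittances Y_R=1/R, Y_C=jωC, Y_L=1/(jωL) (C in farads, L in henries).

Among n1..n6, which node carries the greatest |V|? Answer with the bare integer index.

2

Element admittances at ω=1010 rad/s:
  Y(R1) = 0.02732+0.000j S between n0,n1
  Y(L1) = 0.000-0.01133j S between n2,n4
  I1: injects 1.06 A into n2 (from n0)
  Y(L2) = 0.000-0.1681j S between n5,n4
  Y(R2) = 0.1348+0.000j S between n1,n3
  Y(L3) = 0.000-0.4760j S between n6,n3
  Y(R3) = 0.04255+0.000j S between n5,n2
  Y(L4) = 0.000-0.07389j S between n1,n0
  Y(R4) = 0.2770+0.000j S between n1,n6
  Y(C1) = 0.000+0.01222j S between n1,n2
  Y(R5) = 0.4975+0.000j S between n3,n1
  Y(R6) = 0.003509+0.000j S between n5,n2
  Y(R7) = 0.001842+0.000j S between n6,n2
  Y(L5) = 0.000-3.536j S between n4,n1
  V1: constraint V(n4)−V(n0) = 23.3
Assemble and solve the 7×7 MNA system:
  V(n1)=22.74-0.1789j  V(n2)=45.76+5.295j  V(n3)=22.78-0.1857j  V(n4)=23.30+0.000j  V(n5)=23.52+6.095j  V(n6)=22.79-0.1275j
  i(V1)=0.4519+1.685j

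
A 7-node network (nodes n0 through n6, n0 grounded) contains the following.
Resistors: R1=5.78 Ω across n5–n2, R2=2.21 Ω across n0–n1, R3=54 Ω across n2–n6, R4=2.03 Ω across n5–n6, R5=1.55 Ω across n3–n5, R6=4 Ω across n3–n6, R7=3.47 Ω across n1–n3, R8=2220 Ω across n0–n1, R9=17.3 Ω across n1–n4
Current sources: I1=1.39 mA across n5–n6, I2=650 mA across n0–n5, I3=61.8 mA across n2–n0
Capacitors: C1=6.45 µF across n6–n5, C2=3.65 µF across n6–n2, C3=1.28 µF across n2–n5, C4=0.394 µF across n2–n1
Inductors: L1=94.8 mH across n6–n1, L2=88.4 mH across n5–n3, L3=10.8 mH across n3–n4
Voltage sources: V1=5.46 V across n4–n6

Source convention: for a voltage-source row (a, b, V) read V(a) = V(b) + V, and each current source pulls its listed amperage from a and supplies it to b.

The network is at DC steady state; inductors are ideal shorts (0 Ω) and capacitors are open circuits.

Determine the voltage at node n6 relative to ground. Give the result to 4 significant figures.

1.299 V

MNA unknowns: 6 node voltages V₁..V_6 plus 4 source currents (L1, L2, L3, V1)
R1: Y=0.1730 on G[5,2]
I1: z[5]−=0.00139, z[6]+=0.00139
C1: Y=0.000 on G[6,5]
R2: Y=0.4525 on G[0,1]
C2: Y=0.000 on G[6,2]
R3: Y=0.01852 on G[2,6]
R4: Y=0.4926 on G[5,6]
L1: row V6−V1=0, i_L1 at 6,1
R5: Y=0.6452 on G[3,5]
I2: z[0]−=0.65, z[5]+=0.65
R6: Y=0.2500 on G[3,6]
L2: row V5−V3=0, i_L2 at 5,3
C3: Y=0.000 on G[2,5]
R7: Y=0.2882 on G[1,3]
R8: Y=0.0004505 on G[0,1]
R9: Y=0.05780 on G[1,4]
I3: z[2]−=0.0618, z[0]+=0.0618
C4: Y=0.000 on G[2,1]
L3: row V3−V4=0, i_L3 at 3,4
V1: row V4−V6=5.46, i_V1 at 4,6
solve → V1=1.299, V2=5.908, V3=6.759, V4=6.759, V5=6.759, V6=1.299
aux → i_L1=-1.301, i_L2=-2.188, i_L3=-5.127, i_V1=-5.442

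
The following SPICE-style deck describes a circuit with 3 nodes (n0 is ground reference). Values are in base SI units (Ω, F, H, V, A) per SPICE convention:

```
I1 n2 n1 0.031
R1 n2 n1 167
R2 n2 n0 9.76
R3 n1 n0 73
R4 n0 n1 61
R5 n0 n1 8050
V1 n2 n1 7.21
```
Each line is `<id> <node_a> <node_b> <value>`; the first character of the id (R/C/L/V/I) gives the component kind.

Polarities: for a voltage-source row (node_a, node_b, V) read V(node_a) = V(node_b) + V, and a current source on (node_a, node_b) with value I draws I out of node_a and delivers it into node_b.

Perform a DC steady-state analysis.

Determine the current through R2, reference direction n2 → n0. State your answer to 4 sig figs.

Element admittances at DC:
  I1: injects 0.031 A into n1 (from n2)
  Y(R1) = 0.005988 S between n2,n1
  Y(R2) = 0.1025 S between n2,n0
  Y(R3) = 0.01370 S between n1,n0
  Y(R4) = 0.01639 S between n0,n1
  Y(R5) = 0.0001242 S between n0,n1
  V1: constraint V(n2)−V(n1) = 7.21
Assemble and solve the 3×3 MNA system:
  V(n1)=-5.568  V(n2)=1.642
  i(V1)=-0.2424

0.1682 A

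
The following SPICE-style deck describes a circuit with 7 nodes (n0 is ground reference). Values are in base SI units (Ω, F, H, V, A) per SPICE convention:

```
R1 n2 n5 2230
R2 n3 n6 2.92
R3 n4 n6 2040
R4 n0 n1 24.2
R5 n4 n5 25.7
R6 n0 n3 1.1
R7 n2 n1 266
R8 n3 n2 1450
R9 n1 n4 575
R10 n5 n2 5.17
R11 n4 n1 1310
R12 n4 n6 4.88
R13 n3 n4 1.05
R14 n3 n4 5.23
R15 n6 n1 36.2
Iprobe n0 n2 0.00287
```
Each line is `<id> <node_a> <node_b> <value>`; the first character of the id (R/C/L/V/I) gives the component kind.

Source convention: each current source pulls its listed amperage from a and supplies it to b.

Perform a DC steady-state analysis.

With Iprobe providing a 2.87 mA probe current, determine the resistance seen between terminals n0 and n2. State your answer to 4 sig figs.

R_eq = 28.86 Ω

Element admittances at DC:
  Y(R1) = 0.0004484 S between n2,n5
  Y(R2) = 0.3425 S between n3,n6
  Y(R3) = 0.0004902 S between n4,n6
  Y(R4) = 0.04132 S between n0,n1
  Y(R5) = 0.03891 S between n4,n5
  Y(R6) = 0.9091 S between n0,n3
  Y(R7) = 0.003759 S between n2,n1
  Y(R8) = 0.0006897 S between n3,n2
  Y(R9) = 0.001739 S between n1,n4
  Y(R10) = 0.1934 S between n5,n2
  Y(R11) = 0.0007634 S between n4,n1
  Y(R12) = 0.2049 S between n4,n6
  Y(R13) = 0.9524 S between n3,n4
  Y(R14) = 0.1912 S between n3,n4
  Y(R15) = 0.02762 S between n6,n1
  Iprobe: injects 0.00287 A into n2 (from n0)
Assemble and solve the 6×6 MNA system:
  V(n1)=0.005679  V(n2)=0.08281  V(n3)=0.002899  V(n4)=0.004901  V(n5)=0.06979  V(n6)=0.003747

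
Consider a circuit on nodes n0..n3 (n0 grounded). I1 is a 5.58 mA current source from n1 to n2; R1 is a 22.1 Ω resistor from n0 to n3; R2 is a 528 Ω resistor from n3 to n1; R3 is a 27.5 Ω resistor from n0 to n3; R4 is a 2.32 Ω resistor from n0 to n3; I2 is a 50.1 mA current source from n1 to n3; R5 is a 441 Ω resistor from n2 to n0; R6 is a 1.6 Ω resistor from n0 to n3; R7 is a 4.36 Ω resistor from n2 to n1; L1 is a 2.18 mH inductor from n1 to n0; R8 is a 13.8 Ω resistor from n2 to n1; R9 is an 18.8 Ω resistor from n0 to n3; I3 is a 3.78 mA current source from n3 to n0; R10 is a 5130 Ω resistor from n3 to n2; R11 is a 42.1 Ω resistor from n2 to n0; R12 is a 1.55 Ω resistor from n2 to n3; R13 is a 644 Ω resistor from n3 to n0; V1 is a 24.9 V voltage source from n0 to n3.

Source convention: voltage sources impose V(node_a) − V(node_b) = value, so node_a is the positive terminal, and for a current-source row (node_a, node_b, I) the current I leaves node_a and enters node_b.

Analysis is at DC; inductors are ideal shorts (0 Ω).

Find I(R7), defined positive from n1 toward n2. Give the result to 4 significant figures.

3.786 A

Apply KCL at each of the 3 non-ground nodes and solve the resulting linear system.
Node n1: branches {I1, R2, I2, R7, L1, R8} → V_1 = 0.000
Node n2: branches {I1, R5, R7, R8, R10, R11, R12} → V_2 = -16.51
Node n3: branches {R1, R2, R3, R4, I2, R6, R9, I3, R10, R12, R13, V1} → V_3 = -24.90
Source currents: i(L1)=-5.085, i(V1)=-35.20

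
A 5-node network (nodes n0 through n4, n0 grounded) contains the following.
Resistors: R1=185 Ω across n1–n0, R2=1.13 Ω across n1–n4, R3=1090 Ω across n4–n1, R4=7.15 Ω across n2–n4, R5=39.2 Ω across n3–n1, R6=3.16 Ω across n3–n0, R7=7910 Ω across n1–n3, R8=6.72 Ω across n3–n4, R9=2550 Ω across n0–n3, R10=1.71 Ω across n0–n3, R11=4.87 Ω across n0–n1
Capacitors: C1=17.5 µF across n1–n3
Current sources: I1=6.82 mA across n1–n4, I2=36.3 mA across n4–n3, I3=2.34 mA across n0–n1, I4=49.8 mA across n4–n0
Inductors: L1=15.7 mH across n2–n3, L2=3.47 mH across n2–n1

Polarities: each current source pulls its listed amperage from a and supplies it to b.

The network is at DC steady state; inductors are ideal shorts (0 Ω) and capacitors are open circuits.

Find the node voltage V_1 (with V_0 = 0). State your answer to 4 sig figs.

-0.04266 V

Apply KCL at each of the 4 non-ground nodes and solve the resulting linear system.
Node n1: branches {R1, C1, R2, R3, I1, R5, R7, I3, L2, R11} → V_1 = -0.04266
Node n2: branches {R4, L1, L2} → V_2 = -0.04266
Node n3: branches {C1, I2, R5, R6, R7, R8, L1, R9, R10} → V_3 = -0.04266
Node n4: branches {R2, R3, I1, I2, R4, R8, I4} → V_4 = -0.1102
Source currents: i(L1)=-0.06472, i(L2)=0.05528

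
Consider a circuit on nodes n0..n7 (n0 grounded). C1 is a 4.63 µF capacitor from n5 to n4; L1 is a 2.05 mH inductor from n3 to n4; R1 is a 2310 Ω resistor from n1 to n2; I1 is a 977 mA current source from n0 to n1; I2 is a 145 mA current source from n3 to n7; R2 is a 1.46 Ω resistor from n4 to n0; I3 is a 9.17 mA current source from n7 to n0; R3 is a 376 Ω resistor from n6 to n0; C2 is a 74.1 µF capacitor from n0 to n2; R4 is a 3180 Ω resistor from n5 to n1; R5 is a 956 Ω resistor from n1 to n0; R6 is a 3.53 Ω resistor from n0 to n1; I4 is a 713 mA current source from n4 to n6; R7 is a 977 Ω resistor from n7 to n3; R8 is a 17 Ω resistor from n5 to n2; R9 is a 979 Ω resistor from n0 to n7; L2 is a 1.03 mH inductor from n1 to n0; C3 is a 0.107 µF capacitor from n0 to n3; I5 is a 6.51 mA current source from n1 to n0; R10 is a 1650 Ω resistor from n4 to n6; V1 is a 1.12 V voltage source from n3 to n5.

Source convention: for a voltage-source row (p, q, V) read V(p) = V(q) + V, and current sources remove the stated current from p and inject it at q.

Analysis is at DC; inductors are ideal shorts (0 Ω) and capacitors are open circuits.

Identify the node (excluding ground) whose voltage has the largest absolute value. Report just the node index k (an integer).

6

Element admittances at DC:
  Y(C1) = 0.000 S between n5,n4
  L1: short n3↔n4 (DC inductor)
  Y(R1) = 0.0004329 S between n1,n2
  I1: injects 0.977 A into n1 (from n0)
  I2: injects 0.145 A into n7 (from n3)
  Y(R2) = 0.6849 S between n4,n0
  I3: injects 0.00917 A into n0 (from n7)
  Y(R3) = 0.002660 S between n6,n0
  Y(C2) = 0.000 S between n0,n2
  Y(R4) = 0.0003145 S between n5,n1
  Y(R5) = 0.001046 S between n1,n0
  Y(R6) = 0.2833 S between n0,n1
  I4: injects 0.713 A into n6 (from n4)
  Y(R7) = 0.001024 S between n7,n3
  Y(R8) = 0.05882 S between n5,n2
  Y(R9) = 0.001021 S between n0,n7
  L2: short n1↔n0 (DC inductor)
  Y(C3) = 0.000 S between n0,n3
  I5: injects 0.00651 A into n0 (from n1)
  Y(R10) = 0.0006061 S between n4,n6
  V1: constraint V(n3)−V(n5) = 1.12
Assemble and solve the 10×10 MNA system:
  V(n1)=0.000  V(n2)=-2.061  V(n3)=-0.9566  V(n4)=-0.9566  V(n5)=-2.077  V(n6)=218.2  V(n7)=65.94
  i(L1)=-0.07498  i(L2)=0.9689  i(V1)=-0.001545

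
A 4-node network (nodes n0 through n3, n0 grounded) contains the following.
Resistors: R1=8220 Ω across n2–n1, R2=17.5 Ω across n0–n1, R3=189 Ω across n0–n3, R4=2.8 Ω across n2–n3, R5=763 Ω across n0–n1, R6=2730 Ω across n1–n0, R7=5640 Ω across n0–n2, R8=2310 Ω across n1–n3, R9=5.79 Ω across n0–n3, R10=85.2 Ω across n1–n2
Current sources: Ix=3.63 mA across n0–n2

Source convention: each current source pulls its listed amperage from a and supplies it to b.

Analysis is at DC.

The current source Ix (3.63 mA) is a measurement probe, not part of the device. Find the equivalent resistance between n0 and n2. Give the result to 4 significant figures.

MNA unknowns: 3 node voltages V₁..V_3
R1: Y=0.0001217 on G[2,1]
R2: Y=0.05714 on G[0,1]
R3: Y=0.005291 on G[0,3]
R4: Y=0.3571 on G[2,3]
R5: Y=0.001311 on G[0,1]
R6: Y=0.0003663 on G[1,0]
R7: Y=0.0001773 on G[0,2]
R8: Y=0.0004329 on G[1,3]
R9: Y=0.1727 on G[0,3]
R10: Y=0.01174 on G[1,2]
Ix: z[0]−=0.00363, z[2]+=0.00363
solve → V1=0.004809, V2=0.02815, V3=0.01878

R_eq = 7.755 Ω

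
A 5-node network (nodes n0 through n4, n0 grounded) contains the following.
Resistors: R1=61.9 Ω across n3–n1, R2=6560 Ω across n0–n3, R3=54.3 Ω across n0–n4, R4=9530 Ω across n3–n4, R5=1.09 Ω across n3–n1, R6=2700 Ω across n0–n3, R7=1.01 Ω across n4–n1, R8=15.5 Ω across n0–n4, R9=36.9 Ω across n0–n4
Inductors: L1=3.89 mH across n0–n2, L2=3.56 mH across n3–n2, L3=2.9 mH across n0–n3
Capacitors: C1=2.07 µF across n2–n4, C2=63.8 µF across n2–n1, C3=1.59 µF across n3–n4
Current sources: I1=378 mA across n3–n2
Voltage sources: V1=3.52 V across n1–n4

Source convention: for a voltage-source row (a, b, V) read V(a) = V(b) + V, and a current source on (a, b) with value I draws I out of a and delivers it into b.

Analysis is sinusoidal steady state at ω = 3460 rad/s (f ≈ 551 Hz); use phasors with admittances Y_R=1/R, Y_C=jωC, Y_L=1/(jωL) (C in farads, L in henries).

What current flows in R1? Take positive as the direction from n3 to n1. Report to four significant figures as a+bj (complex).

Element admittances at ω=3460 rad/s:
  Y(R1) = 0.01616+0.000j S between n3,n1
  Y(R2) = 0.0001524+0.000j S between n0,n3
  Y(L1) = 0.000-0.07430j S between n0,n2
  Y(R3) = 0.01842+0.000j S between n0,n4
  Y(C1) = 0.000+0.007162j S between n2,n4
  I1: injects 0.378 A into n2 (from n3)
  Y(C2) = 0.000+0.2207j S between n2,n1
  Y(C3) = 0.000+0.005501j S between n3,n4
  Y(R4) = 0.0001049+0.000j S between n3,n4
  Y(R5) = 0.9174+0.000j S between n3,n1
  Y(R6) = 0.0003704+0.000j S between n0,n3
  Y(R7) = 0.9901+0.000j S between n4,n1
  Y(R8) = 0.06452+0.000j S between n0,n4
  Y(L2) = 0.000-0.08118j S between n3,n2
  Y(L3) = 0.000-0.09966j S between n0,n3
  Y(R9) = 0.02710+0.000j S between n0,n4
  V1: constraint V(n1)−V(n4) = 3.52
Assemble and solve the 5×5 MNA system:
  V(n1)=1.284+2.546j  V(n2)=3.198+0.1751j  V(n3)=0.4395+2.336j  V(n4)=-2.236+2.546j
  i(V1)=-3.750+0.2266j

-0.01364-0.003393j A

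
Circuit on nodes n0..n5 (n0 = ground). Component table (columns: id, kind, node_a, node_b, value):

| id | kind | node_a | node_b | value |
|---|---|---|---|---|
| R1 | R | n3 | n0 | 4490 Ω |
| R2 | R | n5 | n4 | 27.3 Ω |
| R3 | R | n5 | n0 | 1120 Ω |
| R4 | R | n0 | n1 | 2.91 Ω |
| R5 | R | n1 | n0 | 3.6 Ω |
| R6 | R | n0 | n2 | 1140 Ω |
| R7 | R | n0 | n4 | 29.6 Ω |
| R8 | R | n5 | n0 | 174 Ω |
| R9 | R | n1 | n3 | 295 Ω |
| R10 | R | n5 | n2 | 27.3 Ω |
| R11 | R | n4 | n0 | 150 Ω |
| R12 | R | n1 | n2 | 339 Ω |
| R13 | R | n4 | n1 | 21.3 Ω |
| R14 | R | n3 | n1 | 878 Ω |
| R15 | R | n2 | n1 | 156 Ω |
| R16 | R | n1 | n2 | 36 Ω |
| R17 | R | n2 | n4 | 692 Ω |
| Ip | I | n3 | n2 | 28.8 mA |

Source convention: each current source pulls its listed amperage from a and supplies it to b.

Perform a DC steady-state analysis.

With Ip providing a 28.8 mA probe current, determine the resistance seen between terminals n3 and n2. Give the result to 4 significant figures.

Element admittances at DC:
  Y(R1) = 0.0002227 S between n3,n0
  Y(R2) = 0.03663 S between n5,n4
  Y(R3) = 0.0008929 S between n5,n0
  Y(R4) = 0.3436 S between n0,n1
  Y(R5) = 0.2778 S between n1,n0
  Y(R6) = 0.0008772 S between n0,n2
  Y(R7) = 0.03378 S between n0,n4
  Y(R8) = 0.005747 S between n5,n0
  Y(R9) = 0.003390 S between n1,n3
  Y(R10) = 0.03663 S between n5,n2
  Y(R11) = 0.006667 S between n4,n0
  Y(R12) = 0.002950 S between n1,n2
  Y(R13) = 0.04695 S between n4,n1
  Y(R14) = 0.001139 S between n3,n1
  Y(R15) = 0.006410 S between n2,n1
  Y(R16) = 0.02778 S between n1,n2
  Y(R17) = 0.001445 S between n2,n4
  Ip: injects 0.0288 A into n2 (from n3)
Assemble and solve the 5×5 MNA system:
  V(n1)=-0.006770  V(n2)=0.5067  V(n3)=-6.068  V(n4)=0.08211  V(n5)=0.2699

R_eq = 228.3 Ω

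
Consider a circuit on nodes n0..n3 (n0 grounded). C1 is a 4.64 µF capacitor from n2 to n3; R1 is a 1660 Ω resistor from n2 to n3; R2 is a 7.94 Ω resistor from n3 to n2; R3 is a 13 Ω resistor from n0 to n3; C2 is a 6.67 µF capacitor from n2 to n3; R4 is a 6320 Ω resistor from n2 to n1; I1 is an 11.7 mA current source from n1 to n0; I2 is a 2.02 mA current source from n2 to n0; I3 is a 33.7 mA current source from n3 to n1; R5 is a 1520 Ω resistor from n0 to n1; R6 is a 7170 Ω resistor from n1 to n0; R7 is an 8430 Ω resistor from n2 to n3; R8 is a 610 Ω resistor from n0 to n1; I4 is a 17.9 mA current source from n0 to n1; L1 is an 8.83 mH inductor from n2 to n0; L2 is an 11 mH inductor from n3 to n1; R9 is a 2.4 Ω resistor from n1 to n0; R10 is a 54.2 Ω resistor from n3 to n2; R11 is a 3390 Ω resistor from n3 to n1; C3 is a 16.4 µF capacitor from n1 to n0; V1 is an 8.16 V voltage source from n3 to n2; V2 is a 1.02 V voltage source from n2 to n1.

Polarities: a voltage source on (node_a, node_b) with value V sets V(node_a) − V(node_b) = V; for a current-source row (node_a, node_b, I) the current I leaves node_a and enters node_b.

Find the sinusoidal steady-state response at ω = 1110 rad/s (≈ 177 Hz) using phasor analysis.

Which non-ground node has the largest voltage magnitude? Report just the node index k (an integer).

3

MNA unknowns: 3 node voltages V₁..V_3 plus 2 source currents (V1, V2)
C1: Y=0.000+0.005150j on G[2,3]
R1: Y=0.0006024+0.000j on G[2,3]
R2: Y=0.1259+0.000j on G[3,2]
R3: Y=0.07692+0.000j on G[0,3]
C2: Y=0.000+0.007404j on G[2,3]
R4: Y=0.0001582+0.000j on G[2,1]
I1: z[1]−=0.0117, z[0]+=0.0117
I2: z[2]−=0.00202, z[0]+=0.00202
I3: z[3]−=0.0337, z[1]+=0.0337
R5: Y=0.0006579+0.000j on G[0,1]
R6: Y=0.0001395+0.000j on G[1,0]
R7: Y=0.0001186+0.000j on G[2,3]
R8: Y=0.001639+0.000j on G[0,1]
I4: z[0]−=0.0179, z[1]+=0.0179
L1: Y=0.000-0.1020j on G[2,0]
L2: Y=0.000-0.08190j on G[3,1]
R9: Y=0.4167+0.000j on G[1,0]
R10: Y=0.01845+0.000j on G[3,2]
R11: Y=0.0002950+0.000j on G[3,1]
C3: Y=0.000+0.01820j on G[1,0]
V1: row V3−V2=8.16, i_V1 at 3,2
V2: row V2−V1=1.02, i_V2 at 2,1
solve → V1=-1.410-0.02854j, V2=-0.3904-0.02854j, V3=7.770-0.02854j
aux → i_V1=-1.818+0.6516j, i_V2=-0.6333+0.7142j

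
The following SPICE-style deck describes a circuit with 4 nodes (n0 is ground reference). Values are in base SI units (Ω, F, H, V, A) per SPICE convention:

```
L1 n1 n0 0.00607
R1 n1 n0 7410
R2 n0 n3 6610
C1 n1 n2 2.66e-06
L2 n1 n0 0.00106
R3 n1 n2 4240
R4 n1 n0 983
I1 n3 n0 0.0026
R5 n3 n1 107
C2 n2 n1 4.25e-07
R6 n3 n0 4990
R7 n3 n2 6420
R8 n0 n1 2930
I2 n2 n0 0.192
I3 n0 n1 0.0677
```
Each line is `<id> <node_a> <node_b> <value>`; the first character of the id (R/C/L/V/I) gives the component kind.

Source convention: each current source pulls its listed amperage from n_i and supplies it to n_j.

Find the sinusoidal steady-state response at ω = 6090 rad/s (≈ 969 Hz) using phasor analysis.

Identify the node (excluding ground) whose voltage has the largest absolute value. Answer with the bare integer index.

2

Apply KCL at each of the 3 non-ground nodes and solve the resulting linear system.
Node n1: branches {L1, R1, C1, L2, R3, R4, R5, C2, R8, I3} → V_1 = -0.006706-0.6968j
Node n2: branches {C1, R3, C2, R7, I2} → V_2 = -0.2181+9.520j
Node n3: branches {R2, I1, R5, R6, R7} → V_3 = -0.2737-0.5104j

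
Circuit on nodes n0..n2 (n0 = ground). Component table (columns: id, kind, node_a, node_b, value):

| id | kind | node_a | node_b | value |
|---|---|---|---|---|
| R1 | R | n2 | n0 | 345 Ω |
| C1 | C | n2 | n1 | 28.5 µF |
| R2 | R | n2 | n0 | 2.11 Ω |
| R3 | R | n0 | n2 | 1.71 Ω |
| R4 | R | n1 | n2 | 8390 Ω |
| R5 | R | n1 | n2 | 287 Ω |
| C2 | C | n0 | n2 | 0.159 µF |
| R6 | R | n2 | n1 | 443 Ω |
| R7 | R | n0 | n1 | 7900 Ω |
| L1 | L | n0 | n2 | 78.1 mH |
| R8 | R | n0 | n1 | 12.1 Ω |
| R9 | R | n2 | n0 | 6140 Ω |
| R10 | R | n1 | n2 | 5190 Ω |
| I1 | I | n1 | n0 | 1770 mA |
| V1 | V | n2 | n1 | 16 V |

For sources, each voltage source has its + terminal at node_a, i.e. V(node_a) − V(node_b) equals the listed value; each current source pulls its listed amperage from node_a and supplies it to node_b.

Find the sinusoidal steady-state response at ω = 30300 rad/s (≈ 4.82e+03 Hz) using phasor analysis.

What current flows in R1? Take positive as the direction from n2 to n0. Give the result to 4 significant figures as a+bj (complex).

-0.001129+4.334e-06j A

Element admittances at ω=30300 rad/s:
  Y(R1) = 0.002899+0.000j S between n2,n0
  Y(C1) = 0.000+0.8636j S between n2,n1
  Y(R2) = 0.4739+0.000j S between n2,n0
  Y(R3) = 0.5848+0.000j S between n0,n2
  Y(R4) = 0.0001192+0.000j S between n1,n2
  Y(R5) = 0.003484+0.000j S between n1,n2
  Y(C2) = 0.000+0.004818j S between n0,n2
  Y(R6) = 0.002257+0.000j S between n2,n1
  Y(R7) = 0.0001266+0.000j S between n0,n1
  Y(L1) = 0.000-0.0004226j S between n0,n2
  Y(R8) = 0.08264+0.000j S between n0,n1
  Y(R9) = 0.0001629+0.000j S between n2,n0
  Y(R10) = 0.0001927+0.000j S between n1,n2
  I1: injects 1.77 A into n0 (from n1)
  V1: constraint V(n2)−V(n1) = 16
Assemble and solve the 3×3 MNA system:
  V(n1)=-16.39+0.001495j  V(n2)=-0.3894+0.001495j
  i(V1)=0.3166-13.82j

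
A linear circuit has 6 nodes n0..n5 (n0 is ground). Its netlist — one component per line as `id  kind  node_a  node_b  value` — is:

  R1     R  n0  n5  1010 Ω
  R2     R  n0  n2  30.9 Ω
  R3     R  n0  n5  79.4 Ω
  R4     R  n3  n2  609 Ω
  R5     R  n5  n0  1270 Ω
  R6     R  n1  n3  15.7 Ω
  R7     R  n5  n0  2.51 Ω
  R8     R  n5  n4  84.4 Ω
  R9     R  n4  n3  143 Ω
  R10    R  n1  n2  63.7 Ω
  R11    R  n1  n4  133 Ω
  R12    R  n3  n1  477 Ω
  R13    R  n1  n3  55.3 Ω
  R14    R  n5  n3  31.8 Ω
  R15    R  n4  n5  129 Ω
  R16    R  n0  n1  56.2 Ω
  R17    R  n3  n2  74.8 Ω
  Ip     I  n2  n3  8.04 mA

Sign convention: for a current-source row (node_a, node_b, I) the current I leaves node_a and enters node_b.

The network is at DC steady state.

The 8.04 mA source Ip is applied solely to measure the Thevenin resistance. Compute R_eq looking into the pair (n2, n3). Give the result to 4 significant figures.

R_eq = 21.68 Ω

Element admittances at DC:
  Y(R1) = 0.0009901 S between n0,n5
  Y(R2) = 0.03236 S between n0,n2
  Y(R3) = 0.01259 S between n0,n5
  Y(R4) = 0.001642 S between n3,n2
  Y(R5) = 0.0007874 S between n5,n0
  Y(R6) = 0.06369 S between n1,n3
  Y(R7) = 0.3984 S between n5,n0
  Y(R8) = 0.01185 S between n5,n4
  Y(R9) = 0.006993 S between n4,n3
  Y(R10) = 0.01570 S between n1,n2
  Y(R11) = 0.007519 S between n1,n4
  Y(R12) = 0.002096 S between n3,n1
  Y(R13) = 0.01808 S between n1,n3
  Y(R14) = 0.03145 S between n5,n3
  Y(R15) = 0.007752 S between n4,n5
  Y(R16) = 0.01779 S between n0,n1
  Y(R17) = 0.01337 S between n3,n2
  Ip: injects 0.00804 A into n3 (from n2)
Assemble and solve the 5×5 MNA system:
  V(n1)=0.03883  V(n2)=-0.1002  V(n3)=0.07412  V(n4)=0.02731  V(n5)=0.006179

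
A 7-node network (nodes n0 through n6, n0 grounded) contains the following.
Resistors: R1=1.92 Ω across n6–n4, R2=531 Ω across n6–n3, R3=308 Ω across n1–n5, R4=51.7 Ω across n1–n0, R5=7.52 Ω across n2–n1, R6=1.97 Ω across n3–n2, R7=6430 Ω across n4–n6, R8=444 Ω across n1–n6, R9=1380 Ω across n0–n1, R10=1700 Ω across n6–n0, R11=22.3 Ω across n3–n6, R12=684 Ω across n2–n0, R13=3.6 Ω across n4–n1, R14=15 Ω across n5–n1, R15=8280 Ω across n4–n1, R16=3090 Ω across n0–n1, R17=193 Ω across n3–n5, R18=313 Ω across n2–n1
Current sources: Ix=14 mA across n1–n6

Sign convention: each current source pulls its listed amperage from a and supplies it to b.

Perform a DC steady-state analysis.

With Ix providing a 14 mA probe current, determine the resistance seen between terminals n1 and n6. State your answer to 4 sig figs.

Element admittances at DC:
  Y(R1) = 0.5208 S between n6,n4
  Y(R2) = 0.001883 S between n6,n3
  Y(R3) = 0.003247 S between n1,n5
  Y(R4) = 0.01934 S between n1,n0
  Y(R5) = 0.1330 S between n2,n1
  Y(R6) = 0.5076 S between n3,n2
  Y(R7) = 0.0001555 S between n4,n6
  Y(R8) = 0.002252 S between n1,n6
  Y(R9) = 0.0007246 S between n0,n1
  Y(R10) = 0.0005882 S between n6,n0
  Y(R11) = 0.04484 S between n3,n6
  Y(R12) = 0.001462 S between n2,n0
  Y(R13) = 0.2778 S between n4,n1
  Y(R14) = 0.06667 S between n5,n1
  Y(R15) = 0.0001208 S between n4,n1
  Y(R16) = 0.0003236 S between n0,n1
  Y(R17) = 0.005181 S between n3,n5
  Y(R18) = 0.003195 S between n2,n1
  Ix: injects 0.014 A into n6 (from n1)
Assemble and solve the 6×6 MNA system:
  V(n1)=-0.002658  V(n2)=0.01219  V(n3)=0.01621  V(n4)=0.03940  V(n5)=-0.001356  V(n6)=0.06183

R_eq = 4.606 Ω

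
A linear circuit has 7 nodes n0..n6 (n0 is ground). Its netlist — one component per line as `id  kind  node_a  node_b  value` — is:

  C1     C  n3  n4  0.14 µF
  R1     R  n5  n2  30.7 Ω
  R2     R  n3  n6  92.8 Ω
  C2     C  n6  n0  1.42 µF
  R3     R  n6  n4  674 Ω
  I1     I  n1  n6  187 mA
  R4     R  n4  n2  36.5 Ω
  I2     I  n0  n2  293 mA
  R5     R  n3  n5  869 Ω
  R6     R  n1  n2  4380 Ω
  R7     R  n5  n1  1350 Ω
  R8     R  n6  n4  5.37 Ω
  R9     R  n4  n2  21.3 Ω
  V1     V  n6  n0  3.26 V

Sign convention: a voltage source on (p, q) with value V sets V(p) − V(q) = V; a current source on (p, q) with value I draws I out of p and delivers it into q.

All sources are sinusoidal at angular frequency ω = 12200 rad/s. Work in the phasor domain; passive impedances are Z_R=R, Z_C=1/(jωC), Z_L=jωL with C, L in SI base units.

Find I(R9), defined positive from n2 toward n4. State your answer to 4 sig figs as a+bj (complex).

Apply KCL at each of the 6 non-ground nodes and solve the resulting linear system.
Node n1: branches {I1, R6, R7} → V_1 = -191.0-0.001646j
Node n2: branches {R1, R4, I2, R6, R9} → V_2 = 5.294-0.004654j
Node n3: branches {C1, R2, R5} → V_3 = 3.059+0.1113j
Node n4: branches {C1, R3, R4, R8, R9} → V_4 = 3.836-0.006387j
Node n5: branches {R1, R5, R7} → V_5 = 1.001-0.0007191j
Node n6: branches {R2, C2, R3, I1, R8, V1} → V_6 = 3.260+0.000j
Source currents: i(V1)=0.2930-0.05648j

0.06843+8.137e-05j A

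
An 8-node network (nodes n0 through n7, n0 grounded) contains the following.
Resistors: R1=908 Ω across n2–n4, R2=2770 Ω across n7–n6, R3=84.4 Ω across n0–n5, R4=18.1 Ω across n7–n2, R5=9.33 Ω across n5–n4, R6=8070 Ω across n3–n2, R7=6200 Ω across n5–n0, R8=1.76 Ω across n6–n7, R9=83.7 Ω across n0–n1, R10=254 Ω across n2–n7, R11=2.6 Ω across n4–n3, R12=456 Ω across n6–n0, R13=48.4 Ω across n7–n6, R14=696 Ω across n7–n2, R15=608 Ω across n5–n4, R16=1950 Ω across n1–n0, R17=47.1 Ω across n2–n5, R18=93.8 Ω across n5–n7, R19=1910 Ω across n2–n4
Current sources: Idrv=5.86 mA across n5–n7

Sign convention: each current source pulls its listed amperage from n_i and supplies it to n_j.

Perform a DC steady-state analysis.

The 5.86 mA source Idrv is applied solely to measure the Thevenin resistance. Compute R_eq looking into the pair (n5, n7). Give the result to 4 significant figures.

Apply KCL at each of the 7 non-ground nodes and solve the resulting linear system.
Node n1: branches {R9, R16} → V_1 = 0.000
Node n2: branches {R1, R4, R6, R10, R14, R17, R19} → V_2 = 0.1148
Node n3: branches {R6, R11} → V_3 = -0.02858
Node n4: branches {R1, R5, R11, R15, R19} → V_4 = -0.02863
Node n5: branches {R3, R5, R7, R15, R17, R18, Idrv} → V_5 = -0.03093
Node n6: branches {R2, R8, R12, R13} → V_6 = 0.1694
Node n7: branches {R2, R4, R8, R10, R13, R14, R18, Idrv} → V_7 = 0.1700

R_eq = 34.30 Ω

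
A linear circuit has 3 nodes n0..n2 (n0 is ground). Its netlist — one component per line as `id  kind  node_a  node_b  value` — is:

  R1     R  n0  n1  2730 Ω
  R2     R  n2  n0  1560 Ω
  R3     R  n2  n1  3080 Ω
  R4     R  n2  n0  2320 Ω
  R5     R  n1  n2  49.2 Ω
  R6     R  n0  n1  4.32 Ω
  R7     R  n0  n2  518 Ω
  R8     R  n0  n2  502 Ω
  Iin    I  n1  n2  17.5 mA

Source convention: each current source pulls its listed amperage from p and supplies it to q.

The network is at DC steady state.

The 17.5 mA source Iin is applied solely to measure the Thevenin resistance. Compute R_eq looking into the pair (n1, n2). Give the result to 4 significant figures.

Apply KCL at each of the 2 non-ground nodes and solve the resulting linear system.
Node n1: branches {R1, R3, R5, R6, Iin} → V_1 = -0.01445
Node n2: branches {R2, R3, R4, R5, R7, R8, Iin} → V_2 = 0.6708

R_eq = 39.16 Ω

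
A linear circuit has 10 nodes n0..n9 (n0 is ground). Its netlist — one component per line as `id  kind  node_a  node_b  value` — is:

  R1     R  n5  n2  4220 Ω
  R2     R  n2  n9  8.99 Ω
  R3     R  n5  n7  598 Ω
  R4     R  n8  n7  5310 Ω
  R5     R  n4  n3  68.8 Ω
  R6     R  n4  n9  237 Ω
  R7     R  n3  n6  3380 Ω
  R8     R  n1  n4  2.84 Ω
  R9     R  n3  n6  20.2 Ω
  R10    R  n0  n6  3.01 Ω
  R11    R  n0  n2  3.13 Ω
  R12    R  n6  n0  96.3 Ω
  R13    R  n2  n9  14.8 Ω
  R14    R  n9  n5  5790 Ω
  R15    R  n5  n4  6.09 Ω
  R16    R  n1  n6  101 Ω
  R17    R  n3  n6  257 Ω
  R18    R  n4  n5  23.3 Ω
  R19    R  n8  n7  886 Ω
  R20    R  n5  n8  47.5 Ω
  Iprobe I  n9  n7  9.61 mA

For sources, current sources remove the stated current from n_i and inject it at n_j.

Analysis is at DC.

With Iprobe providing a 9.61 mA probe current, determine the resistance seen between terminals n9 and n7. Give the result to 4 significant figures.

Apply KCL at each of the 9 non-ground nodes and solve the resulting linear system.
Node n1: branches {R8, R16} → V_1 = 0.3699
Node n2: branches {R1, R2, R11, R13} → V_2 = -0.02359
Node n3: branches {R5, R7, R9, R17} → V_3 = 0.09821
Node n4: branches {R5, R6, R8, R15, R18} → V_4 = 0.3797
Node n5: branches {R1, R3, R14, R15, R18, R20} → V_5 = 0.4252
Node n6: branches {R7, R9, R10, R12, R16, R17} → V_6 = 0.02200
Node n7: branches {R3, R4, R19, Iprobe} → V_7 = 3.726
Node n8: branches {R4, R19, R20} → V_8 = 0.6195
Node n9: branches {R2, R6, R13, R14, Iprobe} → V_9 = -0.06634

R_eq = 394.6 Ω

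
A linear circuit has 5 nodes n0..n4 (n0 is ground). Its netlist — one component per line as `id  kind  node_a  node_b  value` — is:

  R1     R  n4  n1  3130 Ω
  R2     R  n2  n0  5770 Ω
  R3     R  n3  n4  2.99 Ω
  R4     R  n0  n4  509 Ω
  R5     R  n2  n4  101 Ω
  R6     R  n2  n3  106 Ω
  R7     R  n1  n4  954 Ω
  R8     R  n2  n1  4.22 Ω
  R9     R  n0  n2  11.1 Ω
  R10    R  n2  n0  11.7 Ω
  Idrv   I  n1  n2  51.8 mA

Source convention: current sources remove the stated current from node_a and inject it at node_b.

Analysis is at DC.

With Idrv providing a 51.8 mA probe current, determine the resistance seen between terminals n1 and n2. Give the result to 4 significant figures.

Apply KCL at each of the 4 non-ground nodes and solve the resulting linear system.
Node n1: branches {R1, R7, R8, Idrv} → V_1 = -0.2173
Node n2: branches {R2, R5, R6, R8, R9, R10, Idrv} → V_2 = 0.0001469
Node n3: branches {R3, R6} → V_3 = -0.01277
Node n4: branches {R1, R3, R4, R5, R7} → V_4 = -0.01314

R_eq = 4.197 Ω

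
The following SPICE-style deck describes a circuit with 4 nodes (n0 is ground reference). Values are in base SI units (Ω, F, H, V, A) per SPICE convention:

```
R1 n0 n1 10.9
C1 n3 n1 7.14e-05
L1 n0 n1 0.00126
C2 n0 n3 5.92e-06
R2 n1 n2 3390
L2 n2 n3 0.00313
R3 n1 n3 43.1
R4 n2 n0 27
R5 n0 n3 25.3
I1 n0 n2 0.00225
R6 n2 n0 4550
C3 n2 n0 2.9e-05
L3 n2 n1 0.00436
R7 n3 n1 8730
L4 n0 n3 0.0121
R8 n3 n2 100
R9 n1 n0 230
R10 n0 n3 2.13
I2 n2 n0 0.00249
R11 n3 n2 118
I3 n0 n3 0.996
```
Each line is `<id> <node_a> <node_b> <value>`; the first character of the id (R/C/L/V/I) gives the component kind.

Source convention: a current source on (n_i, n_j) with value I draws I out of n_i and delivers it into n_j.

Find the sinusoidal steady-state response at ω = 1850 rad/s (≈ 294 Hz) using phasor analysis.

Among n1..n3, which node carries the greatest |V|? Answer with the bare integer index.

MNA unknowns: 3 node voltages V₁..V_3
R1: Y=0.09174+0.000j on G[0,1]
C1: Y=0.000+0.1321j on G[3,1]
L1: Y=0.000-0.4290j on G[0,1]
C2: Y=0.000+0.01095j on G[0,3]
R2: Y=0.0002950+0.000j on G[1,2]
L2: Y=0.000-0.1727j on G[2,3]
R3: Y=0.02320+0.000j on G[1,3]
R4: Y=0.03704+0.000j on G[2,0]
R5: Y=0.03953+0.000j on G[0,3]
I1: z[0]−=0.00225, z[2]+=0.00225
R6: Y=0.0002198+0.000j on G[2,0]
C3: Y=0.000+0.05365j on G[2,0]
L3: Y=0.000-0.1240j on G[2,1]
R7: Y=0.0001145+0.000j on G[3,1]
L4: Y=0.000-0.04467j on G[0,3]
R8: Y=0.01000+0.000j on G[3,2]
R9: Y=0.004348+0.000j on G[1,0]
R10: Y=0.4695+0.000j on G[0,3]
I2: z[2]−=0.00249, z[0]+=0.00249
R11: Y=0.008475+0.000j on G[3,2]
I3: z[0]−=0.996, z[3]+=0.996
solve → V1=-0.1677+0.1470j, V2=1.147-0.1697j, V3=1.773-0.1601j

3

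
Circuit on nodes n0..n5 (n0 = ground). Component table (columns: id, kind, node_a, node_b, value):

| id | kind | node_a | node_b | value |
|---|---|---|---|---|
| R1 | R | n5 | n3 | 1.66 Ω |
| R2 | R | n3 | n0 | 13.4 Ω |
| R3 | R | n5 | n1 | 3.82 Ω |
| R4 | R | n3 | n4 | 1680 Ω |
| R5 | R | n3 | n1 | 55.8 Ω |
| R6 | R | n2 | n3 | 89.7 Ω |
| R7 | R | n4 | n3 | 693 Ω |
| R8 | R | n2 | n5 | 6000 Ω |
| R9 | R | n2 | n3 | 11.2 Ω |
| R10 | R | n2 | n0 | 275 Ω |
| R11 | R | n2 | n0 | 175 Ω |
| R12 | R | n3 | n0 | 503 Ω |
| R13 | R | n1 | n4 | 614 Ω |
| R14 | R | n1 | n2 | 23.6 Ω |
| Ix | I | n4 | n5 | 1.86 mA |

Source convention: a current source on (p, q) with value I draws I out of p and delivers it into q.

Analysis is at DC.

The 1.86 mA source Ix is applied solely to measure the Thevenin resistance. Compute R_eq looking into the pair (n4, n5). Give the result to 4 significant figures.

R_eq = 274.0 Ω

MNA unknowns: 5 node voltages V₁..V_5
R1: Y=0.6024 on G[5,3]
R2: Y=0.07463 on G[3,0]
R3: Y=0.2618 on G[5,1]
R4: Y=0.0005952 on G[3,4]
R5: Y=0.01792 on G[3,1]
R6: Y=0.01115 on G[2,3]
R7: Y=0.001443 on G[4,3]
R8: Y=0.0001667 on G[2,5]
R9: Y=0.08929 on G[2,3]
R10: Y=0.003636 on G[2,0]
R11: Y=0.005714 on G[2,0]
R12: Y=0.001988 on G[3,0]
R13: Y=0.001629 on G[1,4]
R14: Y=0.04237 on G[1,2]
Ix: z[4]−=0.00186, z[5]+=0.00186
solve → V1=-0.001099, V2=-0.0002811, V3=3.430e-05, V4=-0.5077, V5=0.001843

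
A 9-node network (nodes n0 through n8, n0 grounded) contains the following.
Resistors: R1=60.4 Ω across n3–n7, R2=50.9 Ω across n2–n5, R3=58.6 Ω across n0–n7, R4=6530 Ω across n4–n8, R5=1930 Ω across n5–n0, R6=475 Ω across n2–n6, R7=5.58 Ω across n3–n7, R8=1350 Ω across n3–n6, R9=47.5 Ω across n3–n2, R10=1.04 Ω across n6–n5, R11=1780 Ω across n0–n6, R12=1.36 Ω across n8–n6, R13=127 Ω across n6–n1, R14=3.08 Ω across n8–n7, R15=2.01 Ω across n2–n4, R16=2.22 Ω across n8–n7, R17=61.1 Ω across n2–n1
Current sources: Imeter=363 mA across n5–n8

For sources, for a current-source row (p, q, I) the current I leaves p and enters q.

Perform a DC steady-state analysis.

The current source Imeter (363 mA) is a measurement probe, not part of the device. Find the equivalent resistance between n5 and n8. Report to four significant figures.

R_eq = 2.341 Ω

Element admittances at DC:
  Y(R1) = 0.01656 S between n3,n7
  Y(R2) = 0.01965 S between n2,n5
  Y(R3) = 0.01706 S between n0,n7
  Y(R4) = 0.0001531 S between n4,n8
  Y(R5) = 0.0005181 S between n5,n0
  Y(R6) = 0.002105 S between n2,n6
  Y(R7) = 0.1792 S between n3,n7
  Y(R8) = 0.0007407 S between n3,n6
  Y(R9) = 0.02105 S between n3,n2
  Y(R10) = 0.9615 S between n6,n5
  Y(R11) = 0.0005618 S between n0,n6
  Y(R12) = 0.7353 S between n8,n6
  Y(R13) = 0.007874 S between n6,n1
  Y(R14) = 0.3247 S between n8,n7
  Y(R15) = 0.4975 S between n2,n4
  Y(R16) = 0.4505 S between n8,n7
  Y(R17) = 0.01637 S between n2,n1
  Imeter: injects 0.363 A into n8 (from n5)
Assemble and solve the 8×8 MNA system:
  V(n1)=-0.4058  V(n2)=-0.3937  V(n3)=-0.004951  V(n4)=-0.3935  V(n5)=-0.7997  V(n6)=-0.4309  V(n7)=0.03846  V(n8)=0.05028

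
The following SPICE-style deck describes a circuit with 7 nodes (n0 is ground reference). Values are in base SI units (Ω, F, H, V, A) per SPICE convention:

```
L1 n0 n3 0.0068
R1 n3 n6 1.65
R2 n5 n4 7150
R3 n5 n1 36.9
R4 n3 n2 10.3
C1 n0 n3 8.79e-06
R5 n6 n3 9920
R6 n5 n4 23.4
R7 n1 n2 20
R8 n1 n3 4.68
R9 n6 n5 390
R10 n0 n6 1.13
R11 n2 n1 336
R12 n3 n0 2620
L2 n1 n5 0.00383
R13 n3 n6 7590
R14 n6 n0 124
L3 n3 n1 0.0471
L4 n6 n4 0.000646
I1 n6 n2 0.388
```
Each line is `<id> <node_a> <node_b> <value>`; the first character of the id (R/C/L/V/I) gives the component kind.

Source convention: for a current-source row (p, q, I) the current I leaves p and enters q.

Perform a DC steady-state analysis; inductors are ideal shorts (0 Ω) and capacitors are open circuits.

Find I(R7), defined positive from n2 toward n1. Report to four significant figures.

0.1293 A

Element admittances at DC:
  L1: short n0↔n3 (DC inductor)
  Y(R1) = 0.6061 S between n3,n6
  Y(R2) = 0.0001399 S between n5,n4
  Y(R3) = 0.02710 S between n5,n1
  Y(R4) = 0.09709 S between n3,n2
  Y(C1) = 0.000 S between n0,n3
  Y(R5) = 0.0001008 S between n6,n3
  Y(R6) = 0.04274 S between n5,n4
  Y(R7) = 0.05000 S between n1,n2
  Y(R8) = 0.2137 S between n1,n3
  Y(R9) = 0.002564 S between n6,n5
  Y(R10) = 0.8850 S between n0,n6
  Y(R11) = 0.002976 S between n2,n1
  Y(R12) = 0.0003817 S between n3,n0
  L2: short n1↔n5 (DC inductor)
  Y(R13) = 0.0001318 S between n3,n6
  Y(R14) = 0.008065 S between n6,n0
  L3: short n3↔n1 (DC inductor)
  L4: short n6↔n4 (DC inductor)
  I1: injects 0.388 A into n2 (from n6)
Assemble and solve the 10×10 MNA system:
  V(n1)=0.000  V(n2)=2.586  V(n3)=0.000  V(n4)=-0.2512  V(n5)=0.000  V(n6)=-0.2512
  i(L1)=-0.2243  i(L2)=0.01141  i(L3)=-0.1256  i(L4)=-0.01077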